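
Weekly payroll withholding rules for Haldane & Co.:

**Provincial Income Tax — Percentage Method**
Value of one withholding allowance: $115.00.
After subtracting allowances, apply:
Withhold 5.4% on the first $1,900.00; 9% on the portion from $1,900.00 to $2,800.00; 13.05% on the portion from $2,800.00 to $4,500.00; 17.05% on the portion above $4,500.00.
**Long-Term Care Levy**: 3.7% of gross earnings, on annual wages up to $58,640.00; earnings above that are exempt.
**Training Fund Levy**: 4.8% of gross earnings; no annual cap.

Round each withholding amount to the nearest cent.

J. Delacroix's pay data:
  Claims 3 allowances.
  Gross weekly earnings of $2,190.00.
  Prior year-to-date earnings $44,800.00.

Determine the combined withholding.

$285.78

Provincial Income Tax: taxable = $2,190.00 − 3×$115.00 = $1,845.00
  5.4% × $1,845.00 = $99.63
Long-Term Care Levy: 3.7% × $2,190.00 = $81.03
Training Fund Levy: 4.8% × $2,190.00 = $105.12
Total: $99.63 + $81.03 + $105.12 = $285.78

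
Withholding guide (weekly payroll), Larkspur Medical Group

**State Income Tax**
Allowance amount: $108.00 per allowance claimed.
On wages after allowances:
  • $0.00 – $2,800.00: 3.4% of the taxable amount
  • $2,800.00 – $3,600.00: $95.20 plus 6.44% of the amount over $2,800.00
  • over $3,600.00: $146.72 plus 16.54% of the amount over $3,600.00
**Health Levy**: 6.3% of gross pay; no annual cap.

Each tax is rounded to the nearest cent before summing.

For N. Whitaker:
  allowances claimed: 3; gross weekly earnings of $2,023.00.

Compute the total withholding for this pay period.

State Income Tax: taxable = $2,023.00 − 3×$108.00 = $1,699.00
  3.4% × $1,699.00 = $57.77
Health Levy: 6.3% × $2,023.00 = $127.45
Total: $57.77 + $127.45 = $185.22

$185.22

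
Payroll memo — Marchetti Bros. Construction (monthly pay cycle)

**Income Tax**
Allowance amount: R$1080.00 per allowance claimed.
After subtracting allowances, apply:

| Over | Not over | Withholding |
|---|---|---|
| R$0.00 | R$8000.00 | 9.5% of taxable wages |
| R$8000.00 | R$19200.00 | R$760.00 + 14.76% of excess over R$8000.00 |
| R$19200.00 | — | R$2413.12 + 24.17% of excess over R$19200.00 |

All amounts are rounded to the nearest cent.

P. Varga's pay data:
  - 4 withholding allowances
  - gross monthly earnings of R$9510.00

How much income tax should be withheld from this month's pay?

R$493.05

Income Tax: taxable = R$9510.00 − 4×R$1080.00 = R$5190.00
  9.5% × R$5190.00 = R$493.05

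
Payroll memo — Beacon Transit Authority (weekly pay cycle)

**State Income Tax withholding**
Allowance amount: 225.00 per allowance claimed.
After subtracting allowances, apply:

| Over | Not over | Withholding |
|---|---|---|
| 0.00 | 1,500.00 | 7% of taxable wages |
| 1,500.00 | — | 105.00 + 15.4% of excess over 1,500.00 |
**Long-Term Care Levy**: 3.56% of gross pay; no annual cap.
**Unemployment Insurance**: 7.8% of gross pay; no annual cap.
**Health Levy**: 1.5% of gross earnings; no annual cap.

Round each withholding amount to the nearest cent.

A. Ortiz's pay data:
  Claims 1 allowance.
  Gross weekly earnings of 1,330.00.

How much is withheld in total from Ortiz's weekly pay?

State Income Tax: taxable = 1,330.00 − 1×225.00 = 1,105.00
  7% × 1,105.00 = 77.35
Long-Term Care Levy: 3.56% × 1,330.00 = 47.35
Unemployment Insurance: 7.8% × 1,330.00 = 103.74
Health Levy: 1.5% × 1,330.00 = 19.95
Total: 77.35 + 47.35 + 103.74 + 19.95 = 248.39

248.39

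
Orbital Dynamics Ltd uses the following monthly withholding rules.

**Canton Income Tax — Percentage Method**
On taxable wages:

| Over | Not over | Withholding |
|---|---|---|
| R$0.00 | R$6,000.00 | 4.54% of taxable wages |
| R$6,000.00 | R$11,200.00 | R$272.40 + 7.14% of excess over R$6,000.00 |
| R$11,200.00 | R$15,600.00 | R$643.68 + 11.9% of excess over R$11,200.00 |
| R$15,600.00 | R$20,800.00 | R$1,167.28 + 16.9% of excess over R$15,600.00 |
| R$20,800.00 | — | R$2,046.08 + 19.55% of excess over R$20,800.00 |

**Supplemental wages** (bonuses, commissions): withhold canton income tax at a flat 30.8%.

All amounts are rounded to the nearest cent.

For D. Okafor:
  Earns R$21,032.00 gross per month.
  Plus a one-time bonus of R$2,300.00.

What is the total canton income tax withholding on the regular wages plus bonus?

Canton Income Tax: taxable = R$21,032.00
  R$2,046.08 + 19.55% × (R$21,032.00 − R$20,800.00) = R$2,046.08 + 19.55% × R$232.00 = R$2,091.44
Supplemental (30.8% flat on bonus): 30.8% × R$2,300.00 = R$708.40
Total canton income tax: R$2,091.44 + R$708.40 = R$2,799.84

R$2,799.84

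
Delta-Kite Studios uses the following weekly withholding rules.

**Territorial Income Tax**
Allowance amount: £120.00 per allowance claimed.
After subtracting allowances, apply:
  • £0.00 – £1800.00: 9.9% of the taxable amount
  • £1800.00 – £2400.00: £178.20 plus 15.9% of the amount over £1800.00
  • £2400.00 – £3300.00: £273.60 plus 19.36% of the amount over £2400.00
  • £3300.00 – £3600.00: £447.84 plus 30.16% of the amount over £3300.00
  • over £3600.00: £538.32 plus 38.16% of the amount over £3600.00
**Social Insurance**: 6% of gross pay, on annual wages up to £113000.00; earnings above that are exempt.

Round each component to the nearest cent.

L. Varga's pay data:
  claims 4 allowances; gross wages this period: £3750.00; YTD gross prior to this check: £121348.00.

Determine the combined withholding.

Territorial Income Tax: taxable = £3750.00 − 4×£120.00 = £3270.00
  £273.60 + 19.36% × (£3270.00 − £2400.00) = £273.60 + 19.36% × £870.00 = £442.03
Social Insurance: YTD £121348.00 ≥ cap £113000.00 → £0.00
Total: £442.03 + £0.00 = £442.03

£442.03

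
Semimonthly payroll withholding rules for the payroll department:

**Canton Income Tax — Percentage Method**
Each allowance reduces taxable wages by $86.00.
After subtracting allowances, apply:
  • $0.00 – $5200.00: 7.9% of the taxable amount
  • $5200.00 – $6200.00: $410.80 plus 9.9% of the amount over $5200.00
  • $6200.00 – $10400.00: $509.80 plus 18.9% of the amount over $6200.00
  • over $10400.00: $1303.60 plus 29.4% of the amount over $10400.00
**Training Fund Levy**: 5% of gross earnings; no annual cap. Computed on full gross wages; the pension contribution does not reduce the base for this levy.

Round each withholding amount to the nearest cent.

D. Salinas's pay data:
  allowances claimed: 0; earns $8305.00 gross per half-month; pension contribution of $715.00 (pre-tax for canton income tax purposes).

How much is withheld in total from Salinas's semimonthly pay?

$1187.76

Canton Income Tax: taxable = $8305.00 − $715.00 = $7590.00
  $509.80 + 18.9% × ($7590.00 − $6200.00) = $509.80 + 18.9% × $1390.00 = $772.51
Training Fund Levy: 5% × $8305.00 = $415.25
Total: $772.51 + $415.25 = $1187.76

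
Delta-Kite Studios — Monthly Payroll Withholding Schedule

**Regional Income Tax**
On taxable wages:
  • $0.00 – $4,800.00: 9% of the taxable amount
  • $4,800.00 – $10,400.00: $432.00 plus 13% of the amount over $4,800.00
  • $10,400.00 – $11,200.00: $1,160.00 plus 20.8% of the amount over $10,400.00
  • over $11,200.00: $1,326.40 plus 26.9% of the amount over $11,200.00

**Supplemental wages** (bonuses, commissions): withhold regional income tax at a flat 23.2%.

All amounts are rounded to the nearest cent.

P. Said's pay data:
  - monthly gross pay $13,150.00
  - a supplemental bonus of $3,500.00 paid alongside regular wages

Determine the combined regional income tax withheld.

$2,662.95

Regional Income Tax: taxable = $13,150.00
  $1,326.40 + 26.9% × ($13,150.00 − $11,200.00) = $1,326.40 + 26.9% × $1,950.00 = $1,850.95
Supplemental (23.2% flat on bonus): 23.2% × $3,500.00 = $812.00
Total regional income tax: $1,850.95 + $812.00 = $2,662.95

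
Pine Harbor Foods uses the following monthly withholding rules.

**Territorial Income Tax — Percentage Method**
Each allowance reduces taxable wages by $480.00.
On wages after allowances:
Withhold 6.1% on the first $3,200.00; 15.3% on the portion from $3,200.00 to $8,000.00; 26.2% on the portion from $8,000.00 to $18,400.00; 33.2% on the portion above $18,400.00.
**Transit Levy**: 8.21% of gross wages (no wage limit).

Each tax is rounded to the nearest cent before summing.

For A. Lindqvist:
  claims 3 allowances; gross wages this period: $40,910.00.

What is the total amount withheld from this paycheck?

Territorial Income Tax: taxable = $40,910.00 − 3×$480.00 = $39,470.00
  $3,654.40 + 33.2% × ($39,470.00 − $18,400.00) = $3,654.40 + 33.2% × $21,070.00 = $10,649.64
Transit Levy: 8.21% × $40,910.00 = $3,358.71
Total: $10,649.64 + $3,358.71 = $14,008.35

$14,008.35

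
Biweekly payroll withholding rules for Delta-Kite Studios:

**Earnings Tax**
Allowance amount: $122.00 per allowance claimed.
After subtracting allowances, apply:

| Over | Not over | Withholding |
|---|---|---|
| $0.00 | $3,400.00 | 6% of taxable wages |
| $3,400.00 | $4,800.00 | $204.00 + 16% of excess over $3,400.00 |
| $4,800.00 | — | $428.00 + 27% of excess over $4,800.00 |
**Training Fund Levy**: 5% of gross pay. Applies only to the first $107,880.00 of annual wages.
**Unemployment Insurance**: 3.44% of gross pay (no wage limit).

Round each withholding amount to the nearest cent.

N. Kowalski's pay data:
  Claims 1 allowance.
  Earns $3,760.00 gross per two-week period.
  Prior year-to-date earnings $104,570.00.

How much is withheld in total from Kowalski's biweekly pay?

Earnings Tax: taxable = $3,760.00 − 1×$122.00 = $3,638.00
  $204.00 + 16% × ($3,638.00 − $3,400.00) = $204.00 + 16% × $238.00 = $242.08
Training Fund Levy: cap $107,880.00 − YTD $104,570.00 = $3,310.00 subject; 5% × $3,310.00 = $165.50
Unemployment Insurance: 3.44% × $3,760.00 = $129.34
Total: $242.08 + $165.50 + $129.34 = $536.92

$536.92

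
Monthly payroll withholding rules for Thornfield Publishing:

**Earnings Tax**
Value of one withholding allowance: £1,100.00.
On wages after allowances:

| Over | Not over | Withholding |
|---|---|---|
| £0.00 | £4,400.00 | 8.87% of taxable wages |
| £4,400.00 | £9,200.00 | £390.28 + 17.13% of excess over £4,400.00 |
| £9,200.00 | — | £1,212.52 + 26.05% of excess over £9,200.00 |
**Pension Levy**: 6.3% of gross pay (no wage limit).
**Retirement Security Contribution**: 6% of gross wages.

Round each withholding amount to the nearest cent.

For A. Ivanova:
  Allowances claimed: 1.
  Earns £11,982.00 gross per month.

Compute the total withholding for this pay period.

£3,124.47

Earnings Tax: taxable = £11,982.00 − 1×£1,100.00 = £10,882.00
  £1,212.52 + 26.05% × (£10,882.00 − £9,200.00) = £1,212.52 + 26.05% × £1,682.00 = £1,650.68
Pension Levy: 6.3% × £11,982.00 = £754.87
Retirement Security Contribution: 6% × £11,982.00 = £718.92
Total: £1,650.68 + £754.87 + £718.92 = £3,124.47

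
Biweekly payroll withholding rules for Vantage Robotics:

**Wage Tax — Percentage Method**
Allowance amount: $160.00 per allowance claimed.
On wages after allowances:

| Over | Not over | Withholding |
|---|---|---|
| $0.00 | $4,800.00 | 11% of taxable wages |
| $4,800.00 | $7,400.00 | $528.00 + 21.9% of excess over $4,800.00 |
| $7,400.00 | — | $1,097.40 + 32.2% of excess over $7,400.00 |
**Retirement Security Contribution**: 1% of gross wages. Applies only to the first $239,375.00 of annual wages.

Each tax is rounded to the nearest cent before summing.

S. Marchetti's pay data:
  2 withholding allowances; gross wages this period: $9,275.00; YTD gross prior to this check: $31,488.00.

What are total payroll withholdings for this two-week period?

$1,690.86

Wage Tax: taxable = $9,275.00 − 2×$160.00 = $8,955.00
  $1,097.40 + 32.2% × ($8,955.00 − $7,400.00) = $1,097.40 + 32.2% × $1,555.00 = $1,598.11
Retirement Security Contribution: 1% × $9,275.00 = $92.75
Total: $1,598.11 + $92.75 = $1,690.86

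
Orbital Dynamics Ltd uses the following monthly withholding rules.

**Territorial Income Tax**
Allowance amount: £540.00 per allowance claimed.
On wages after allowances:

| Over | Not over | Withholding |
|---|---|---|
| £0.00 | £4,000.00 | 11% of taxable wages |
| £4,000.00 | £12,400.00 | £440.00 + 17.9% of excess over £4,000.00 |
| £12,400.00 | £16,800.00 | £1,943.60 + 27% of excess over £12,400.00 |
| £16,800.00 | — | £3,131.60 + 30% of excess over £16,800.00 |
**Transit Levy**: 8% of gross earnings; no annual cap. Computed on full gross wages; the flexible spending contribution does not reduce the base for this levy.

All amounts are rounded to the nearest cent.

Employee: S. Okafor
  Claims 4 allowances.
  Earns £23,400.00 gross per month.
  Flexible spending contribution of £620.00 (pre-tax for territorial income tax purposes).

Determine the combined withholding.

Territorial Income Tax: taxable = £23,400.00 − £620.00 − 4×£540.00 = £20,620.00
  £3,131.60 + 30% × (£20,620.00 − £16,800.00) = £3,131.60 + 30% × £3,820.00 = £4,277.60
Transit Levy: 8% × £23,400.00 = £1,872.00
Total: £4,277.60 + £1,872.00 = £6,149.60

£6,149.60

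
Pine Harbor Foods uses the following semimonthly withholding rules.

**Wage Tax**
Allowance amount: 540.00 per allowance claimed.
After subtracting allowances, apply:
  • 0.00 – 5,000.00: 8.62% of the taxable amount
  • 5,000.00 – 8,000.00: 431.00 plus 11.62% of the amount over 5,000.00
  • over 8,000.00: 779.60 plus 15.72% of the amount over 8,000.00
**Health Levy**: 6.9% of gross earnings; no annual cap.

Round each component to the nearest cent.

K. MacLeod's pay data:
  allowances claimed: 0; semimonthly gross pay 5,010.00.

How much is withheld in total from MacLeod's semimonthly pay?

Wage Tax: taxable = 5,010.00
  431.00 + 11.62% × (5,010.00 − 5,000.00) = 431.00 + 11.62% × 10.00 = 432.16
Health Levy: 6.9% × 5,010.00 = 345.69
Total: 432.16 + 345.69 = 777.85

777.85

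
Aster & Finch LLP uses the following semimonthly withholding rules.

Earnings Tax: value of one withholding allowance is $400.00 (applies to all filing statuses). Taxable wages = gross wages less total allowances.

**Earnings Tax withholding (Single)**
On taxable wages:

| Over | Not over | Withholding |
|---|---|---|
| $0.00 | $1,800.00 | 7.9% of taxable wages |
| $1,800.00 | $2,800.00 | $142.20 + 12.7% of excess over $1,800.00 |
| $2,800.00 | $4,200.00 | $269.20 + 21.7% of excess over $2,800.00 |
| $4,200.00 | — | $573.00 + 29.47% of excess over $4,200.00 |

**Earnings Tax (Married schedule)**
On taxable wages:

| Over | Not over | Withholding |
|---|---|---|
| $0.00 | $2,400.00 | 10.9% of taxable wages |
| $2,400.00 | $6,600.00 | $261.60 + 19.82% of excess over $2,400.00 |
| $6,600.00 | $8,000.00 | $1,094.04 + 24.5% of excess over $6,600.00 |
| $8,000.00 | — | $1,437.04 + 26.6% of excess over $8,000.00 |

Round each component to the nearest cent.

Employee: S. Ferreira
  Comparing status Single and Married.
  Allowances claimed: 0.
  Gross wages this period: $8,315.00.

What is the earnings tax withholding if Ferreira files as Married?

Earnings Tax (Married): taxable = $8,315.00
  $1,437.04 + 26.6% × ($8,315.00 − $8,000.00) = $1,437.04 + 26.6% × $315.00 = $1,520.83

$1,520.83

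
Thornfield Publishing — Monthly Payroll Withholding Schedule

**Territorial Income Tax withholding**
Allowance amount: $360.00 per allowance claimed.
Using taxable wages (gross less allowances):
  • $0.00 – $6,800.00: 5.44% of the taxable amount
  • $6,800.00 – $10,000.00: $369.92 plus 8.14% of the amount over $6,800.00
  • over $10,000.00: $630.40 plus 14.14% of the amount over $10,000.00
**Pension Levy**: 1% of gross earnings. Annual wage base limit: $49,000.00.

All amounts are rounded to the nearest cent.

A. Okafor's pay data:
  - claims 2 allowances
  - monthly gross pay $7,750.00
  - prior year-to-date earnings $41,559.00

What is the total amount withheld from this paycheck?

Territorial Income Tax: taxable = $7,750.00 − 2×$360.00 = $7,030.00
  $369.92 + 8.14% × ($7,030.00 − $6,800.00) = $369.92 + 8.14% × $230.00 = $388.64
Pension Levy: cap $49,000.00 − YTD $41,559.00 = $7,441.00 subject; 1% × $7,441.00 = $74.41
Total: $388.64 + $74.41 = $463.05

$463.05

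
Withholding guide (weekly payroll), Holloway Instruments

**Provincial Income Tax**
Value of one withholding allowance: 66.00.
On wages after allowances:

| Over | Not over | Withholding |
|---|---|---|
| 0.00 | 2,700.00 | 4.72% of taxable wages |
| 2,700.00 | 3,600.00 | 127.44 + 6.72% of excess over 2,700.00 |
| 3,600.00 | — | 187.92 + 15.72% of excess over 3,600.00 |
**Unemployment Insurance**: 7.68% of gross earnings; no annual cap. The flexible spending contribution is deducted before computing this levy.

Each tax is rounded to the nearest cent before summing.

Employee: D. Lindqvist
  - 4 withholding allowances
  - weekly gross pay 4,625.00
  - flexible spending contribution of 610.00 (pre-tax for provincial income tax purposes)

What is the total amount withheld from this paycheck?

520.01

Provincial Income Tax: taxable = 4,625.00 − 610.00 − 4×66.00 = 3,751.00
  187.92 + 15.72% × (3,751.00 − 3,600.00) = 187.92 + 15.72% × 151.00 = 211.66
Unemployment Insurance: 7.68% × 4,015.00 = 308.35
Total: 211.66 + 308.35 = 520.01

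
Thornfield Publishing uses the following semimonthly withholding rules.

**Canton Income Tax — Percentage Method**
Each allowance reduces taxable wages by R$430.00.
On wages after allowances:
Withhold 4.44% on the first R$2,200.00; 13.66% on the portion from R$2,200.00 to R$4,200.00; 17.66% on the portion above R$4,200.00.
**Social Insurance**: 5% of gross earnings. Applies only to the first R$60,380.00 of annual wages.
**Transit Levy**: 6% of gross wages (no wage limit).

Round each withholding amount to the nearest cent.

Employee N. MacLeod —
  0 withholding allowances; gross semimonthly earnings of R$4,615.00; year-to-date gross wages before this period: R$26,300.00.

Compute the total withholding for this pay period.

Canton Income Tax: taxable = R$4,615.00
  R$370.88 + 17.66% × (R$4,615.00 − R$4,200.00) = R$370.88 + 17.66% × R$415.00 = R$444.17
Social Insurance: 5% × R$4,615.00 = R$230.75
Transit Levy: 6% × R$4,615.00 = R$276.90
Total: R$444.17 + R$230.75 + R$276.90 = R$951.82

R$951.82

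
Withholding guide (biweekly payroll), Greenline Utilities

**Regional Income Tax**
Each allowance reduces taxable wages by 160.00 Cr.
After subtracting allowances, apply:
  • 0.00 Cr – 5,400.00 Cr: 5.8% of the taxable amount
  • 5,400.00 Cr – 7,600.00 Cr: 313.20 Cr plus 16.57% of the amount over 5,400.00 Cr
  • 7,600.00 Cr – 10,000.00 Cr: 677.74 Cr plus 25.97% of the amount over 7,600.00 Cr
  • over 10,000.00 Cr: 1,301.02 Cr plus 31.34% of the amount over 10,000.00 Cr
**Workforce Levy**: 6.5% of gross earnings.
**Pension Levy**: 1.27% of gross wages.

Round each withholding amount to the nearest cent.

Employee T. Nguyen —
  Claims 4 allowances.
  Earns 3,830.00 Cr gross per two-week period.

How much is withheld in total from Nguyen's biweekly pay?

482.61 Cr

Regional Income Tax: taxable = 3,830.00 Cr − 4×160.00 Cr = 3,190.00 Cr
  5.8% × 3,190.00 Cr = 185.02 Cr
Workforce Levy: 6.5% × 3,830.00 Cr = 248.95 Cr
Pension Levy: 1.27% × 3,830.00 Cr = 48.64 Cr
Total: 185.02 Cr + 248.95 Cr + 48.64 Cr = 482.61 Cr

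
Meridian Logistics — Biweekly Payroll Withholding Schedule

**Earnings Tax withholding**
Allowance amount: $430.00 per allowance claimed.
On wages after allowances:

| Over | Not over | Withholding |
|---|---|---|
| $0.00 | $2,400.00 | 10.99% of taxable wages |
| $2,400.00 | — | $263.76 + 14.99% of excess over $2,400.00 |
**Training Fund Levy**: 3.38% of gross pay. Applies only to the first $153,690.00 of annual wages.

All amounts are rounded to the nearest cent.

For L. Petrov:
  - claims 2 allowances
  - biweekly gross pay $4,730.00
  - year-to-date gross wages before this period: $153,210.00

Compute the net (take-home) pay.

Earnings Tax: taxable = $4,730.00 − 2×$430.00 = $3,870.00
  $263.76 + 14.99% × ($3,870.00 − $2,400.00) = $263.76 + 14.99% × $1,470.00 = $484.11
Training Fund Levy: cap $153,690.00 − YTD $153,210.00 = $480.00 subject; 3.38% × $480.00 = $16.22
Total withheld: $484.11 + $16.22 = $500.33
Net pay: $4,730.00 − $500.33 = $4,229.67

$4,229.67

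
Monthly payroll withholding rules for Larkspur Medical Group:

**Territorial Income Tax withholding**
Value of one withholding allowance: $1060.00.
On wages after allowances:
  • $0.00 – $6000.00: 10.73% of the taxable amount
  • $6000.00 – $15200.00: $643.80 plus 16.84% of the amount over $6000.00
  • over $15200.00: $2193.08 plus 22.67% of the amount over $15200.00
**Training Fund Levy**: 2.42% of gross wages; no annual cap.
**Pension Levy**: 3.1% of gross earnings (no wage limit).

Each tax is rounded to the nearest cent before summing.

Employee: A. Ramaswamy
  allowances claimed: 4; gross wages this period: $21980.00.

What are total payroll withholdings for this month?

$3982.20

Territorial Income Tax: taxable = $21980.00 − 4×$1060.00 = $17740.00
  $2193.08 + 22.67% × ($17740.00 − $15200.00) = $2193.08 + 22.67% × $2540.00 = $2768.90
Training Fund Levy: 2.42% × $21980.00 = $531.92
Pension Levy: 3.1% × $21980.00 = $681.38
Total: $2768.90 + $531.92 + $681.38 = $3982.20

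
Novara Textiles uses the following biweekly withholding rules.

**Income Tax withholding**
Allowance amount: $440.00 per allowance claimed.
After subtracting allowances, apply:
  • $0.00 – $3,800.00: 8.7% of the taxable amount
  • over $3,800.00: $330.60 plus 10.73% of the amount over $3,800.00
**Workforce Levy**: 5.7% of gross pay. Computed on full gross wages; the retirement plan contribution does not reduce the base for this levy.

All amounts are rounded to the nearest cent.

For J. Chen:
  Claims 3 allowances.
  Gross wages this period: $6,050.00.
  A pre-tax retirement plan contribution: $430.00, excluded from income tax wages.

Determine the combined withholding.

$729.10

Income Tax: taxable = $6,050.00 − $430.00 − 3×$440.00 = $4,300.00
  $330.60 + 10.73% × ($4,300.00 − $3,800.00) = $330.60 + 10.73% × $500.00 = $384.25
Workforce Levy: 5.7% × $6,050.00 = $344.85
Total: $384.25 + $344.85 = $729.10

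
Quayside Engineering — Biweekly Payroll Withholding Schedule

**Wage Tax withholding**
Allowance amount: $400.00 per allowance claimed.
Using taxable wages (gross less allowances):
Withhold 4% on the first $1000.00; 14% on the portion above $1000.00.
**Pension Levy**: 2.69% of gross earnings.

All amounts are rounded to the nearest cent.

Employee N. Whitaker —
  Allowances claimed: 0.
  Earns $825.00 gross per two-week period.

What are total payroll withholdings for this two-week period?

Wage Tax: taxable = $825.00
  4% × $825.00 = $33.00
Pension Levy: 2.69% × $825.00 = $22.19
Total: $33.00 + $22.19 = $55.19

$55.19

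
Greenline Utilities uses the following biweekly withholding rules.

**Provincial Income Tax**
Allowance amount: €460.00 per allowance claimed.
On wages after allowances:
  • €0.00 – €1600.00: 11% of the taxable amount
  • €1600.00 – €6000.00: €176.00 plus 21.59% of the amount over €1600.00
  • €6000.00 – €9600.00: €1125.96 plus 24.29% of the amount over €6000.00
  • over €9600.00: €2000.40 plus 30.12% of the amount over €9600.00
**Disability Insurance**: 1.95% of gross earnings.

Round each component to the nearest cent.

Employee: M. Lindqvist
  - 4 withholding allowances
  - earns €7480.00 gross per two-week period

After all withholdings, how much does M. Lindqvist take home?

Provincial Income Tax: taxable = €7480.00 − 4×€460.00 = €5640.00
  €176.00 + 21.59% × (€5640.00 − €1600.00) = €176.00 + 21.59% × €4040.00 = €1048.24
Disability Insurance: 1.95% × €7480.00 = €145.86
Total withheld: €1048.24 + €145.86 = €1194.10
Net pay: €7480.00 − €1194.10 = €6285.90

€6285.90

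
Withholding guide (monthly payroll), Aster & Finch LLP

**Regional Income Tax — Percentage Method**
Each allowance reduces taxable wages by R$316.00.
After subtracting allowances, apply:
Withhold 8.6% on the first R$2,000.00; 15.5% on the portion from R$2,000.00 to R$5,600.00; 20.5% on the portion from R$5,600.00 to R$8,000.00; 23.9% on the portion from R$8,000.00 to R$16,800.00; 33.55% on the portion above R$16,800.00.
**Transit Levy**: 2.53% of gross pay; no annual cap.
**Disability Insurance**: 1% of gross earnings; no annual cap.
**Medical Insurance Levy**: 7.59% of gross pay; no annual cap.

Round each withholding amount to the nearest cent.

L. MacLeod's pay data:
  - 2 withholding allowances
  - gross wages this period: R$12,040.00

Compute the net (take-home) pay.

Regional Income Tax: taxable = R$12,040.00 − 2×R$316.00 = R$11,408.00
  R$1,222.00 + 23.9% × (R$11,408.00 − R$8,000.00) = R$1,222.00 + 23.9% × R$3,408.00 = R$2,036.51
Transit Levy: 2.53% × R$12,040.00 = R$304.61
Disability Insurance: 1% × R$12,040.00 = R$120.40
Medical Insurance Levy: 7.59% × R$12,040.00 = R$913.84
Total withheld: R$2,036.51 + R$304.61 + R$120.40 + R$913.84 = R$3,375.36
Net pay: R$12,040.00 − R$3,375.36 = R$8,664.64

R$8,664.64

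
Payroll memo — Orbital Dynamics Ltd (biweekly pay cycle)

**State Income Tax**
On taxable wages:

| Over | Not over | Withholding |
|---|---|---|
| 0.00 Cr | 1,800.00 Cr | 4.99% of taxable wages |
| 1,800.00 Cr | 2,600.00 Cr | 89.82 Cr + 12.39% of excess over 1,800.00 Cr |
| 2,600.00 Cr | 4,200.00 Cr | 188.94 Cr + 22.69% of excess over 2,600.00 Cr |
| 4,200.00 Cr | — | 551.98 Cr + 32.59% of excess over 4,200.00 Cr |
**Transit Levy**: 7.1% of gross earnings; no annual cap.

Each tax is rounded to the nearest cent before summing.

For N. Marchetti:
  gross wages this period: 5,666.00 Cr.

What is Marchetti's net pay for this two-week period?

4,233.96 Cr

State Income Tax: taxable = 5,666.00 Cr
  551.98 Cr + 32.59% × (5,666.00 Cr − 4,200.00 Cr) = 551.98 Cr + 32.59% × 1,466.00 Cr = 1,029.75 Cr
Transit Levy: 7.1% × 5,666.00 Cr = 402.29 Cr
Total withheld: 1,029.75 Cr + 402.29 Cr = 1,432.04 Cr
Net pay: 5,666.00 Cr − 1,432.04 Cr = 4,233.96 Cr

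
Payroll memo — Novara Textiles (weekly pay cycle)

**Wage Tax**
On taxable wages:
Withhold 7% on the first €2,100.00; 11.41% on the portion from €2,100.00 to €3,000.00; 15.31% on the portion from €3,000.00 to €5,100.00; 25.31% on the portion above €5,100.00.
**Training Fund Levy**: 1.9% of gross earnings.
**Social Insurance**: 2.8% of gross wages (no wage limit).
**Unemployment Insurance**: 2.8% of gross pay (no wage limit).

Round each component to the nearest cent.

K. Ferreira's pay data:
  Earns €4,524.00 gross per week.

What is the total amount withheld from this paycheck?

Wage Tax: taxable = €4,524.00
  €249.69 + 15.31% × (€4,524.00 − €3,000.00) = €249.69 + 15.31% × €1,524.00 = €483.01
Training Fund Levy: 1.9% × €4,524.00 = €85.96
Social Insurance: 2.8% × €4,524.00 = €126.67
Unemployment Insurance: 2.8% × €4,524.00 = €126.67
Total: €483.01 + €85.96 + €126.67 + €126.67 = €822.31

€822.31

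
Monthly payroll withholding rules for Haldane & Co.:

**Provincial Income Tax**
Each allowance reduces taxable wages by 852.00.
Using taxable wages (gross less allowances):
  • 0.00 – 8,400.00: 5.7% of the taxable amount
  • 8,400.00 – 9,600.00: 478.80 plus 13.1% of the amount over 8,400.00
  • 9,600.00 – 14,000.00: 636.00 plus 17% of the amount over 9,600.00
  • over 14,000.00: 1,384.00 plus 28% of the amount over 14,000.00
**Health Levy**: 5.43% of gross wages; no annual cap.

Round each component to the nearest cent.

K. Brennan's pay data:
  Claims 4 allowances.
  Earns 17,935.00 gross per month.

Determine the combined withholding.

Provincial Income Tax: taxable = 17,935.00 − 4×852.00 = 14,527.00
  1,384.00 + 28% × (14,527.00 − 14,000.00) = 1,384.00 + 28% × 527.00 = 1,531.56
Health Levy: 5.43% × 17,935.00 = 973.87
Total: 1,531.56 + 973.87 = 2,505.43

2,505.43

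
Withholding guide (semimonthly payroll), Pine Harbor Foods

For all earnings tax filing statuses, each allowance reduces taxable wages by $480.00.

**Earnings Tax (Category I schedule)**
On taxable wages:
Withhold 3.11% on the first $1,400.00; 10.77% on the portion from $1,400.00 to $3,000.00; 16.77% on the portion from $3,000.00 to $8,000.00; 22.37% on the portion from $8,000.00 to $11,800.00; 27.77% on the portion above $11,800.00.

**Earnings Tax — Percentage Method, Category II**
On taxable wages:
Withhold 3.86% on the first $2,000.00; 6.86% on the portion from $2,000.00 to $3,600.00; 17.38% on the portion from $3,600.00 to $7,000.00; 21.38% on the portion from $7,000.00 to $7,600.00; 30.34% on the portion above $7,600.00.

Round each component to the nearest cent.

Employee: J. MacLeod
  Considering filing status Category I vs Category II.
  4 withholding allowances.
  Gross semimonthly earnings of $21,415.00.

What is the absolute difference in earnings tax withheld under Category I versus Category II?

$473.78

Earnings Tax (Category I): taxable = $21,415.00 − 4×$480.00 = $19,495.00
  $1,904.42 + 27.77% × ($19,495.00 − $11,800.00) = $1,904.42 + 27.77% × $7,695.00 = $4,041.32
Earnings Tax (Category II): taxable = $21,415.00 − 4×$480.00 = $19,495.00
  $906.16 + 30.34% × ($19,495.00 − $7,600.00) = $906.16 + 30.34% × $11,895.00 = $4,515.10
Difference: |$4,041.32 − $4,515.10| = $473.78 (higher under Category II)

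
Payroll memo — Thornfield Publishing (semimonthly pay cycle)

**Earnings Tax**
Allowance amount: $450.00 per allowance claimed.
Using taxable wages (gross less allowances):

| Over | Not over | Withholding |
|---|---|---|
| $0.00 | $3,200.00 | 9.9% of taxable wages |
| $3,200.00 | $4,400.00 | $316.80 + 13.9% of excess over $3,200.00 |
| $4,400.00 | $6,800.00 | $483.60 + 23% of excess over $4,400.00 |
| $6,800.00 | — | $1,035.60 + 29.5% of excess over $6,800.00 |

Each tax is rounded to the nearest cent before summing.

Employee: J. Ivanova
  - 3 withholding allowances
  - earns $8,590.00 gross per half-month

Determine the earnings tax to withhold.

Earnings Tax: taxable = $8,590.00 − 3×$450.00 = $7,240.00
  $1,035.60 + 29.5% × ($7,240.00 − $6,800.00) = $1,035.60 + 29.5% × $440.00 = $1,165.40

$1,165.40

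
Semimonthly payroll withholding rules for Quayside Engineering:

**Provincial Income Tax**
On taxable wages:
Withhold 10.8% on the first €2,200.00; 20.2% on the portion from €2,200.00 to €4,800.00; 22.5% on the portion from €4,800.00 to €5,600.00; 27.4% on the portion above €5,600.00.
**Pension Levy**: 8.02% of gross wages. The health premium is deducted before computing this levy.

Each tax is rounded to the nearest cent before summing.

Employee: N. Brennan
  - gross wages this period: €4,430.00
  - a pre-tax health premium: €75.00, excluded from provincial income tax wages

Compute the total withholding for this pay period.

Provincial Income Tax: taxable = €4,430.00 − €75.00 = €4,355.00
  €237.60 + 20.2% × (€4,355.00 − €2,200.00) = €237.60 + 20.2% × €2,155.00 = €672.91
Pension Levy: 8.02% × €4,355.00 = €349.27
Total: €672.91 + €349.27 = €1,022.18

€1,022.18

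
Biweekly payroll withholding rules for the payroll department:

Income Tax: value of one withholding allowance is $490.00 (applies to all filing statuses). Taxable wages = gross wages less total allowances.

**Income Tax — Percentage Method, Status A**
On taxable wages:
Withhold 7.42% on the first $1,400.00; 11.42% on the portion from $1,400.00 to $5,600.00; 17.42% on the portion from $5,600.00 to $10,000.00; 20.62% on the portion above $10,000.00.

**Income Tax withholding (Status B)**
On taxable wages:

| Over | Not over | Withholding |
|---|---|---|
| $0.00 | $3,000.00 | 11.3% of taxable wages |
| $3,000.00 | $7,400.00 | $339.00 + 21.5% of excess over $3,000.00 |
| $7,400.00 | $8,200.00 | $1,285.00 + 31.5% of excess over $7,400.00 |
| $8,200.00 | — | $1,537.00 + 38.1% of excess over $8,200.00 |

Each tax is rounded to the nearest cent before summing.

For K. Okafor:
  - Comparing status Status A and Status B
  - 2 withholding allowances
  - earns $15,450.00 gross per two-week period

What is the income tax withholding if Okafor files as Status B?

$3,925.87

Income Tax (Status B): taxable = $15,450.00 − 2×$490.00 = $14,470.00
  $1,537.00 + 38.1% × ($14,470.00 − $8,200.00) = $1,537.00 + 38.1% × $6,270.00 = $3,925.87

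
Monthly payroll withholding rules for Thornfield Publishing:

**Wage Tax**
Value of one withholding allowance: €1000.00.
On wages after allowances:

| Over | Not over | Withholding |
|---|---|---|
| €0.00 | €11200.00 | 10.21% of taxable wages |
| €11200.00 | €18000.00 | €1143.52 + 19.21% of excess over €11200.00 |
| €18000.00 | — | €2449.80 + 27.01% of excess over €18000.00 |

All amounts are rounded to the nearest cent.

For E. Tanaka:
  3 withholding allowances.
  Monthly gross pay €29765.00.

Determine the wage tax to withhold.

Wage Tax: taxable = €29765.00 − 3×€1000.00 = €26765.00
  €2449.80 + 27.01% × (€26765.00 − €18000.00) = €2449.80 + 27.01% × €8765.00 = €4817.23

€4817.23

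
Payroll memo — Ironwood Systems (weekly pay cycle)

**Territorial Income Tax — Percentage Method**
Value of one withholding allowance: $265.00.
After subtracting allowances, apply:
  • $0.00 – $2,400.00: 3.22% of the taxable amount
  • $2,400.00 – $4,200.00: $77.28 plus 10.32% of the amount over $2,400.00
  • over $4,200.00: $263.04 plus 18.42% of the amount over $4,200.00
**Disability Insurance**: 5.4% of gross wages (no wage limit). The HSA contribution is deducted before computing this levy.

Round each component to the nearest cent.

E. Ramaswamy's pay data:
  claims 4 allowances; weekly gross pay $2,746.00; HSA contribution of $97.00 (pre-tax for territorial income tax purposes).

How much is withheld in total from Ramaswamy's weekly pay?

Territorial Income Tax: taxable = $2,746.00 − $97.00 − 4×$265.00 = $1,589.00
  3.22% × $1,589.00 = $51.17
Disability Insurance: 5.4% × $2,649.00 = $143.05
Total: $51.17 + $143.05 = $194.22

$194.22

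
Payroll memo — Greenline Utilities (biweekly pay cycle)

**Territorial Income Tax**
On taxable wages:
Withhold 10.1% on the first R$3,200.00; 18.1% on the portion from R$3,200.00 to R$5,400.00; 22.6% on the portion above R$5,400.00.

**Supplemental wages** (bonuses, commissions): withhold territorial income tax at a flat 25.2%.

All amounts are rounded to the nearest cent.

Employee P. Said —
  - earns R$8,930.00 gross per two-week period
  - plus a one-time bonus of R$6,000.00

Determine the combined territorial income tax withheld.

R$3,031.18

Territorial Income Tax: taxable = R$8,930.00
  R$721.40 + 22.6% × (R$8,930.00 − R$5,400.00) = R$721.40 + 22.6% × R$3,530.00 = R$1,519.18
Supplemental (25.2% flat on bonus): 25.2% × R$6,000.00 = R$1,512.00
Total territorial income tax: R$1,519.18 + R$1,512.00 = R$3,031.18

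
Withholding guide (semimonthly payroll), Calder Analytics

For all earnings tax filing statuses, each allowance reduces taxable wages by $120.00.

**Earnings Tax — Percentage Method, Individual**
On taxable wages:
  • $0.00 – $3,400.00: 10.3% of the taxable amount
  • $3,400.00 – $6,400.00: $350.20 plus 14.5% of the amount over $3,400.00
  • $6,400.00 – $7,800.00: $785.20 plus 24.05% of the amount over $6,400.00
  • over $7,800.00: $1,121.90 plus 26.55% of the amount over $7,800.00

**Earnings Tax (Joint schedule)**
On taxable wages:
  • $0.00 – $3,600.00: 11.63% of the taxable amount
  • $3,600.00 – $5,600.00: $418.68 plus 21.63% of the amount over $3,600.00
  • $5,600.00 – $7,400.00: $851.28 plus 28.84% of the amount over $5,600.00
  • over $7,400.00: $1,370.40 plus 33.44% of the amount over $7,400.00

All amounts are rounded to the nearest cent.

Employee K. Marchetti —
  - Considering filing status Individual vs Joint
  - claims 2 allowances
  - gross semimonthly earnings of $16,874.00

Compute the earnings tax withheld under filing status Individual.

Earnings Tax (Individual): taxable = $16,874.00 − 2×$120.00 = $16,634.00
  $1,121.90 + 26.55% × ($16,634.00 − $7,800.00) = $1,121.90 + 26.55% × $8,834.00 = $3,467.33

$3,467.33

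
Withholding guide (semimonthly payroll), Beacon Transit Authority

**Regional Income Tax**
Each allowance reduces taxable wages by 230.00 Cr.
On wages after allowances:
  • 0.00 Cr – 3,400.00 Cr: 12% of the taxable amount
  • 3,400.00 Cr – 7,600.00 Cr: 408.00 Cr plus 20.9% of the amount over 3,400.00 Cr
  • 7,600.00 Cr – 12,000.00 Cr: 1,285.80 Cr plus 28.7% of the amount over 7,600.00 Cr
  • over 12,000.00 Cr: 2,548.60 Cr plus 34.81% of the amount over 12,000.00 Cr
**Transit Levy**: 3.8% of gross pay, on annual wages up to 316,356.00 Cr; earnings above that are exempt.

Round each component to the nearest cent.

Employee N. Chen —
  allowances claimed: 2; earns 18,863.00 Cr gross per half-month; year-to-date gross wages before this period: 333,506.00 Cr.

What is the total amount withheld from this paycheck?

4,777.48 Cr

Regional Income Tax: taxable = 18,863.00 Cr − 2×230.00 Cr = 18,403.00 Cr
  2,548.60 Cr + 34.81% × (18,403.00 Cr − 12,000.00 Cr) = 2,548.60 Cr + 34.81% × 6,403.00 Cr = 4,777.48 Cr
Transit Levy: YTD 333,506.00 Cr ≥ cap 316,356.00 Cr → 0.00 Cr
Total: 4,777.48 Cr + 0.00 Cr = 4,777.48 Cr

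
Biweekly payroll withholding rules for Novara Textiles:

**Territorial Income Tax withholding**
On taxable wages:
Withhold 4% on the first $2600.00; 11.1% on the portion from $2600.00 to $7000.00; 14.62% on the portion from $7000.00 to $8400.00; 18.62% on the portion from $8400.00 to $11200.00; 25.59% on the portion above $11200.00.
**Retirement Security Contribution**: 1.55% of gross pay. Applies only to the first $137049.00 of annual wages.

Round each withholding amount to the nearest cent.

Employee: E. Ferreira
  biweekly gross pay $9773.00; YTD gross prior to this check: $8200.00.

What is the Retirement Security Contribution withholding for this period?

Retirement Security Contribution: 1.55% × $9773.00 = $151.48

$151.48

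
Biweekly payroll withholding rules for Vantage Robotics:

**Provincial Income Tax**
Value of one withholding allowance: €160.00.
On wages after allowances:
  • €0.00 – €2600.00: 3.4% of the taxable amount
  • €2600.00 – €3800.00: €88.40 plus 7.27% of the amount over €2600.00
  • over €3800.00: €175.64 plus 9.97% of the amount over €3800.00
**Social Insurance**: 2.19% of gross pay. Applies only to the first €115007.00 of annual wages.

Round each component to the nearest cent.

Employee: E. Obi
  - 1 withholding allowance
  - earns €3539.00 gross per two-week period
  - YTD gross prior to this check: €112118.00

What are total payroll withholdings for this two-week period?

€208.30

Provincial Income Tax: taxable = €3539.00 − 1×€160.00 = €3379.00
  €88.40 + 7.27% × (€3379.00 − €2600.00) = €88.40 + 7.27% × €779.00 = €145.03
Social Insurance: cap €115007.00 − YTD €112118.00 = €2889.00 subject; 2.19% × €2889.00 = €63.27
Total: €145.03 + €63.27 = €208.30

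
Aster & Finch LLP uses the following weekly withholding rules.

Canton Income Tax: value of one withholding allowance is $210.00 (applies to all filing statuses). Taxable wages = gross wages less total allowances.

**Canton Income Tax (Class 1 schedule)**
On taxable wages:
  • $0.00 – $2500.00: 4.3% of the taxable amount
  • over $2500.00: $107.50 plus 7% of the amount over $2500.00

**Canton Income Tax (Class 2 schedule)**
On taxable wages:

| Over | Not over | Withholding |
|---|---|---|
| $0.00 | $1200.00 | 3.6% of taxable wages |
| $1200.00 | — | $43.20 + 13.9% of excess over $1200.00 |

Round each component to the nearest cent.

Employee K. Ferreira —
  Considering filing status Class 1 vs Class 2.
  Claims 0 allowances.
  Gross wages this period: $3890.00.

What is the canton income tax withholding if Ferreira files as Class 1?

$204.80

Canton Income Tax (Class 1): taxable = $3890.00
  $107.50 + 7% × ($3890.00 − $2500.00) = $107.50 + 7% × $1390.00 = $204.80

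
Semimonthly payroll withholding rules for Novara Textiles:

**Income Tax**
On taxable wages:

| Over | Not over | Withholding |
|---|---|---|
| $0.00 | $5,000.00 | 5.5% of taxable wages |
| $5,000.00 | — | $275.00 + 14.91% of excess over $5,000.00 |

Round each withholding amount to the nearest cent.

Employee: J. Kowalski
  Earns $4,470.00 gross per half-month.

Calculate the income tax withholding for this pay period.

$245.85

Income Tax: taxable = $4,470.00
  5.5% × $4,470.00 = $245.85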